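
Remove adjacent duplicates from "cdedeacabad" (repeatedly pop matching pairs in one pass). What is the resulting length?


Input: cdedeacabad
Stack-based adjacent duplicate removal:
  Read 'c': push. Stack: c
  Read 'd': push. Stack: cd
  Read 'e': push. Stack: cde
  Read 'd': push. Stack: cded
  Read 'e': push. Stack: cdede
  Read 'a': push. Stack: cdedea
  Read 'c': push. Stack: cdedeac
  Read 'a': push. Stack: cdedeaca
  Read 'b': push. Stack: cdedeacab
  Read 'a': push. Stack: cdedeacaba
  Read 'd': push. Stack: cdedeacabad
Final stack: "cdedeacabad" (length 11)

11


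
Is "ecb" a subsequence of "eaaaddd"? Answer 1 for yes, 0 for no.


Check if "ecb" is a subsequence of "eaaaddd"
Greedy scan:
  Position 0 ('e'): matches sub[0] = 'e'
  Position 1 ('a'): no match needed
  Position 2 ('a'): no match needed
  Position 3 ('a'): no match needed
  Position 4 ('d'): no match needed
  Position 5 ('d'): no match needed
  Position 6 ('d'): no match needed
Only matched 1/3 characters => not a subsequence

0


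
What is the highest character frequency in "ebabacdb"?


Input: ebabacdb
Character counts:
  'a': 2
  'b': 3
  'c': 1
  'd': 1
  'e': 1
Maximum frequency: 3

3


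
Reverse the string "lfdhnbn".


Input: lfdhnbn
Reading characters right to left:
  Position 6: 'n'
  Position 5: 'b'
  Position 4: 'n'
  Position 3: 'h'
  Position 2: 'd'
  Position 1: 'f'
  Position 0: 'l'
Reversed: nbnhdfl

nbnhdfl


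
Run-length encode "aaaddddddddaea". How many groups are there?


Input: aaaddddddddaea
Scanning for consecutive runs:
  Group 1: 'a' x 3 (positions 0-2)
  Group 2: 'd' x 8 (positions 3-10)
  Group 3: 'a' x 1 (positions 11-11)
  Group 4: 'e' x 1 (positions 12-12)
  Group 5: 'a' x 1 (positions 13-13)
Total groups: 5

5


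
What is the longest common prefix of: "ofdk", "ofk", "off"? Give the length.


Words: ofdk, ofk, off
  Position 0: all 'o' => match
  Position 1: all 'f' => match
  Position 2: ('d', 'k', 'f') => mismatch, stop
LCP = "of" (length 2)

2


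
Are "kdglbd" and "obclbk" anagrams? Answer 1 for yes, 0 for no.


Strings: "kdglbd", "obclbk"
Sorted first:  bddgkl
Sorted second: bbcklo
Differ at position 1: 'd' vs 'b' => not anagrams

0


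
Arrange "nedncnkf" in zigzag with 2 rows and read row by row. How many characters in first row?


Zigzag "nedncnkf" into 2 rows:
Placing characters:
  'n' => row 0
  'e' => row 1
  'd' => row 0
  'n' => row 1
  'c' => row 0
  'n' => row 1
  'k' => row 0
  'f' => row 1
Rows:
  Row 0: "ndck"
  Row 1: "ennf"
First row length: 4

4


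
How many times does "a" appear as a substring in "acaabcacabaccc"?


Searching for "a" in "acaabcacabaccc"
Scanning each position:
  Position 0: "a" => MATCH
  Position 1: "c" => no
  Position 2: "a" => MATCH
  Position 3: "a" => MATCH
  Position 4: "b" => no
  Position 5: "c" => no
  Position 6: "a" => MATCH
  Position 7: "c" => no
  Position 8: "a" => MATCH
  Position 9: "b" => no
  Position 10: "a" => MATCH
  Position 11: "c" => no
  Position 12: "c" => no
  Position 13: "c" => no
Total occurrences: 6

6


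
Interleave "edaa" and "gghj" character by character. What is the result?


Interleaving "edaa" and "gghj":
  Position 0: 'e' from first, 'g' from second => "eg"
  Position 1: 'd' from first, 'g' from second => "dg"
  Position 2: 'a' from first, 'h' from second => "ah"
  Position 3: 'a' from first, 'j' from second => "aj"
Result: egdgahaj

egdgahaj


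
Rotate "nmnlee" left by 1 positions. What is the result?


Input: "nmnlee", rotate left by 1
First 1 characters: "n"
Remaining characters: "mnlee"
Concatenate remaining + first: "mnlee" + "n" = "mnleen"

mnleen


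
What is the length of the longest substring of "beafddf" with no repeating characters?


Input: "beafddf"
Sliding window (track last position of each char):
  Position 0 ('b'): window [0,0] length 1 -- new best
  Position 1 ('e'): window [0,1] length 2 -- new best
  Position 2 ('a'): window [0,2] length 3 -- new best
  Position 3 ('f'): window [0,3] length 4 -- new best
  Position 4 ('d'): window [0,4] length 5 -- new best
  Position 5 ('d'): repeat (last at 4), move window start to 5
  Position 5 ('d'): window [5,5] length 1
  Position 6 ('f'): window [5,6] length 2
Longest substring with no repeats: "beafd" with length 5

5


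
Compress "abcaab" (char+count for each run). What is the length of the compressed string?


Input: abcaab
Runs:
  'a' x 1 => "a1"
  'b' x 1 => "b1"
  'c' x 1 => "c1"
  'a' x 2 => "a2"
  'b' x 1 => "b1"
Compressed: "a1b1c1a2b1"
Compressed length: 10

10


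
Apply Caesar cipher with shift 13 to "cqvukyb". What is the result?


Caesar cipher: shift "cqvukyb" by 13
  'c' (pos 2) + 13 = pos 15 = 'p'
  'q' (pos 16) + 13 = pos 3 = 'd'
  'v' (pos 21) + 13 = pos 8 = 'i'
  'u' (pos 20) + 13 = pos 7 = 'h'
  'k' (pos 10) + 13 = pos 23 = 'x'
  'y' (pos 24) + 13 = pos 11 = 'l'
  'b' (pos 1) + 13 = pos 14 = 'o'
Result: pdihxlo

pdihxlo


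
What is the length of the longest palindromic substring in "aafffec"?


Input: "aafffec"
Checking substrings for palindromes:
  [2:5] "fff" (len 3) => palindrome
  [0:2] "aa" (len 2) => palindrome
  [2:4] "ff" (len 2) => palindrome
  [3:5] "ff" (len 2) => palindrome
Longest palindromic substring: "fff" with length 3

3


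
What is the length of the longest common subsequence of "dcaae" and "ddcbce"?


LCS of "dcaae" and "ddcbce"
DP table:
           d    d    c    b    c    e
      0    0    0    0    0    0    0
  d   0    1    1    1    1    1    1
  c   0    1    1    2    2    2    2
  a   0    1    1    2    2    2    2
  a   0    1    1    2    2    2    2
  e   0    1    1    2    2    2    3
LCS length = dp[5][6] = 3

3


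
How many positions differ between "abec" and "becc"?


Comparing "abec" and "becc" position by position:
  Position 0: 'a' vs 'b' => DIFFER
  Position 1: 'b' vs 'e' => DIFFER
  Position 2: 'e' vs 'c' => DIFFER
  Position 3: 'c' vs 'c' => same
Positions that differ: 3

3


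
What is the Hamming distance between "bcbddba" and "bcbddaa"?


Comparing "bcbddba" and "bcbddaa" position by position:
  Position 0: 'b' vs 'b' => same
  Position 1: 'c' vs 'c' => same
  Position 2: 'b' vs 'b' => same
  Position 3: 'd' vs 'd' => same
  Position 4: 'd' vs 'd' => same
  Position 5: 'b' vs 'a' => differ
  Position 6: 'a' vs 'a' => same
Total differences (Hamming distance): 1

1


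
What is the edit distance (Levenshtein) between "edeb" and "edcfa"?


Computing edit distance: "edeb" -> "edcfa"
DP table:
           e    d    c    f    a
      0    1    2    3    4    5
  e   1    0    1    2    3    4
  d   2    1    0    1    2    3
  e   3    2    1    1    2    3
  b   4    3    2    2    2    3
Edit distance = dp[4][5] = 3

3


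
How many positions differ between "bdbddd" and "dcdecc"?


Comparing "bdbddd" and "dcdecc" position by position:
  Position 0: 'b' vs 'd' => DIFFER
  Position 1: 'd' vs 'c' => DIFFER
  Position 2: 'b' vs 'd' => DIFFER
  Position 3: 'd' vs 'e' => DIFFER
  Position 4: 'd' vs 'c' => DIFFER
  Position 5: 'd' vs 'c' => DIFFER
Positions that differ: 6

6


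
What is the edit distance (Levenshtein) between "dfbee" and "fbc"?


Computing edit distance: "dfbee" -> "fbc"
DP table:
           f    b    c
      0    1    2    3
  d   1    1    2    3
  f   2    1    2    3
  b   3    2    1    2
  e   4    3    2    2
  e   5    4    3    3
Edit distance = dp[5][3] = 3

3


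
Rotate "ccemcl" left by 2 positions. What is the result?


Input: "ccemcl", rotate left by 2
First 2 characters: "cc"
Remaining characters: "emcl"
Concatenate remaining + first: "emcl" + "cc" = "emclcc"

emclcc


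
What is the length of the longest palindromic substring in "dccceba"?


Input: "dccceba"
Checking substrings for palindromes:
  [1:4] "ccc" (len 3) => palindrome
  [1:3] "cc" (len 2) => palindrome
  [2:4] "cc" (len 2) => palindrome
Longest palindromic substring: "ccc" with length 3

3


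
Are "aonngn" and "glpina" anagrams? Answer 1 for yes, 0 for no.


Strings: "aonngn", "glpina"
Sorted first:  agnnno
Sorted second: agilnp
Differ at position 2: 'n' vs 'i' => not anagrams

0


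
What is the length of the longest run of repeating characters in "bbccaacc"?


Input: "bbccaacc"
Scanning for longest run:
  Position 1 ('b'): continues run of 'b', length=2
  Position 2 ('c'): new char, reset run to 1
  Position 3 ('c'): continues run of 'c', length=2
  Position 4 ('a'): new char, reset run to 1
  Position 5 ('a'): continues run of 'a', length=2
  Position 6 ('c'): new char, reset run to 1
  Position 7 ('c'): continues run of 'c', length=2
Longest run: 'b' with length 2

2


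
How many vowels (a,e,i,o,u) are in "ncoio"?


Input: ncoio
Checking each character:
  'n' at position 0: consonant
  'c' at position 1: consonant
  'o' at position 2: vowel (running total: 1)
  'i' at position 3: vowel (running total: 2)
  'o' at position 4: vowel (running total: 3)
Total vowels: 3

3


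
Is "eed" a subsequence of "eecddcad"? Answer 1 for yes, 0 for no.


Check if "eed" is a subsequence of "eecddcad"
Greedy scan:
  Position 0 ('e'): matches sub[0] = 'e'
  Position 1 ('e'): matches sub[1] = 'e'
  Position 2 ('c'): no match needed
  Position 3 ('d'): matches sub[2] = 'd'
  Position 4 ('d'): no match needed
  Position 5 ('c'): no match needed
  Position 6 ('a'): no match needed
  Position 7 ('d'): no match needed
All 3 characters matched => is a subsequence

1


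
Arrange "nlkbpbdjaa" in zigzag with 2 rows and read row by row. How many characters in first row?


Zigzag "nlkbpbdjaa" into 2 rows:
Placing characters:
  'n' => row 0
  'l' => row 1
  'k' => row 0
  'b' => row 1
  'p' => row 0
  'b' => row 1
  'd' => row 0
  'j' => row 1
  'a' => row 0
  'a' => row 1
Rows:
  Row 0: "nkpda"
  Row 1: "lbbja"
First row length: 5

5


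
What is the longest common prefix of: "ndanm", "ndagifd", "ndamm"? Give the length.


Words: ndanm, ndagifd, ndamm
  Position 0: all 'n' => match
  Position 1: all 'd' => match
  Position 2: all 'a' => match
  Position 3: ('n', 'g', 'm') => mismatch, stop
LCP = "nda" (length 3)

3


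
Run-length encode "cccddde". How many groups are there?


Input: cccddde
Scanning for consecutive runs:
  Group 1: 'c' x 3 (positions 0-2)
  Group 2: 'd' x 3 (positions 3-5)
  Group 3: 'e' x 1 (positions 6-6)
Total groups: 3

3


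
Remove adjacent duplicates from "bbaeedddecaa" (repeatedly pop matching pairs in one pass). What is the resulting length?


Input: bbaeedddecaa
Stack-based adjacent duplicate removal:
  Read 'b': push. Stack: b
  Read 'b': matches stack top 'b' => pop. Stack: (empty)
  Read 'a': push. Stack: a
  Read 'e': push. Stack: ae
  Read 'e': matches stack top 'e' => pop. Stack: a
  Read 'd': push. Stack: ad
  Read 'd': matches stack top 'd' => pop. Stack: a
  Read 'd': push. Stack: ad
  Read 'e': push. Stack: ade
  Read 'c': push. Stack: adec
  Read 'a': push. Stack: adeca
  Read 'a': matches stack top 'a' => pop. Stack: adec
Final stack: "adec" (length 4)

4


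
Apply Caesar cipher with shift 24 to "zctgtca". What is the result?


Caesar cipher: shift "zctgtca" by 24
  'z' (pos 25) + 24 = pos 23 = 'x'
  'c' (pos 2) + 24 = pos 0 = 'a'
  't' (pos 19) + 24 = pos 17 = 'r'
  'g' (pos 6) + 24 = pos 4 = 'e'
  't' (pos 19) + 24 = pos 17 = 'r'
  'c' (pos 2) + 24 = pos 0 = 'a'
  'a' (pos 0) + 24 = pos 24 = 'y'
Result: xareray

xareray


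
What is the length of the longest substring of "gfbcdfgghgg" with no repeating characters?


Input: "gfbcdfgghgg"
Sliding window (track last position of each char):
  Position 0 ('g'): window [0,0] length 1 -- new best
  Position 1 ('f'): window [0,1] length 2 -- new best
  Position 2 ('b'): window [0,2] length 3 -- new best
  Position 3 ('c'): window [0,3] length 4 -- new best
  Position 4 ('d'): window [0,4] length 5 -- new best
  Position 5 ('f'): repeat (last at 1), move window start to 2
  Position 5 ('f'): window [2,5] length 4
  Position 6 ('g'): window [2,6] length 5
  Position 7 ('g'): repeat (last at 6), move window start to 7
  Position 7 ('g'): window [7,7] length 1
  Position 8 ('h'): window [7,8] length 2
  Position 9 ('g'): repeat (last at 7), move window start to 8
  Position 9 ('g'): window [8,9] length 2
  Position 10 ('g'): repeat (last at 9), move window start to 10
  Position 10 ('g'): window [10,10] length 1
Longest substring with no repeats: "gfbcd" with length 5

5


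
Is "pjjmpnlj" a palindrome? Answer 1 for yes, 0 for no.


Input: pjjmpnlj
Reversed: jlnpmjjp
  Compare pos 0 ('p') with pos 7 ('j'): MISMATCH
  Compare pos 1 ('j') with pos 6 ('l'): MISMATCH
  Compare pos 2 ('j') with pos 5 ('n'): MISMATCH
  Compare pos 3 ('m') with pos 4 ('p'): MISMATCH
Result: not a palindrome

0


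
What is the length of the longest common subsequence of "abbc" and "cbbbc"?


LCS of "abbc" and "cbbbc"
DP table:
           c    b    b    b    c
      0    0    0    0    0    0
  a   0    0    0    0    0    0
  b   0    0    1    1    1    1
  b   0    0    1    2    2    2
  c   0    1    1    2    2    3
LCS length = dp[4][5] = 3

3


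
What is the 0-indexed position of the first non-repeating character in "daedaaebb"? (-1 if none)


Input: daedaaebb
Character frequencies:
  'a': 3
  'b': 2
  'd': 2
  'e': 2
Scanning left to right for freq == 1:
  Position 0 ('d'): freq=2, skip
  Position 1 ('a'): freq=3, skip
  Position 2 ('e'): freq=2, skip
  Position 3 ('d'): freq=2, skip
  Position 4 ('a'): freq=3, skip
  Position 5 ('a'): freq=3, skip
  Position 6 ('e'): freq=2, skip
  Position 7 ('b'): freq=2, skip
  Position 8 ('b'): freq=2, skip
  No unique character found => answer = -1

-1


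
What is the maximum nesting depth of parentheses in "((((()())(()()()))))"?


Input: "((((()())(()()()))))"
Tracking depth:
  Position 0 '(': depth becomes 1
  Position 1 '(': depth becomes 2
  Position 2 '(': depth becomes 3
  Position 3 '(': depth becomes 4
  Position 4 '(': depth becomes 5
  Position 5 ')': depth becomes 4
  Position 6 '(': depth becomes 5
  Position 7 ')': depth becomes 4
  Position 8 ')': depth becomes 3
  Position 9 '(': depth becomes 4
  Position 10 '(': depth becomes 5
  Position 11 ')': depth becomes 4
  Position 12 '(': depth becomes 5
  Position 13 ')': depth becomes 4
  Position 14 '(': depth becomes 5
  Position 15 ')': depth becomes 4
  Position 16 ')': depth becomes 3
  Position 17 ')': depth becomes 2
  Position 18 ')': depth becomes 1
  Position 19 ')': depth becomes 0
Maximum depth reached: 5

5


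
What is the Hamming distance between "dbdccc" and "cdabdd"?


Comparing "dbdccc" and "cdabdd" position by position:
  Position 0: 'd' vs 'c' => differ
  Position 1: 'b' vs 'd' => differ
  Position 2: 'd' vs 'a' => differ
  Position 3: 'c' vs 'b' => differ
  Position 4: 'c' vs 'd' => differ
  Position 5: 'c' vs 'd' => differ
Total differences (Hamming distance): 6

6


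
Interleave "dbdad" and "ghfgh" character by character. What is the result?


Interleaving "dbdad" and "ghfgh":
  Position 0: 'd' from first, 'g' from second => "dg"
  Position 1: 'b' from first, 'h' from second => "bh"
  Position 2: 'd' from first, 'f' from second => "df"
  Position 3: 'a' from first, 'g' from second => "ag"
  Position 4: 'd' from first, 'h' from second => "dh"
Result: dgbhdfagdh

dgbhdfagdh


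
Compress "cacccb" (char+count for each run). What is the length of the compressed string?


Input: cacccb
Runs:
  'c' x 1 => "c1"
  'a' x 1 => "a1"
  'c' x 3 => "c3"
  'b' x 1 => "b1"
Compressed: "c1a1c3b1"
Compressed length: 8

8


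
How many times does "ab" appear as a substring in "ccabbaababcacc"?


Searching for "ab" in "ccabbaababcacc"
Scanning each position:
  Position 0: "cc" => no
  Position 1: "ca" => no
  Position 2: "ab" => MATCH
  Position 3: "bb" => no
  Position 4: "ba" => no
  Position 5: "aa" => no
  Position 6: "ab" => MATCH
  Position 7: "ba" => no
  Position 8: "ab" => MATCH
  Position 9: "bc" => no
  Position 10: "ca" => no
  Position 11: "ac" => no
  Position 12: "cc" => no
Total occurrences: 3

3


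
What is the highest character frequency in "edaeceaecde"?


Input: edaeceaecde
Character counts:
  'a': 2
  'c': 2
  'd': 2
  'e': 5
Maximum frequency: 5

5


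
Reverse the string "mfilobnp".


Input: mfilobnp
Reading characters right to left:
  Position 7: 'p'
  Position 6: 'n'
  Position 5: 'b'
  Position 4: 'o'
  Position 3: 'l'
  Position 2: 'i'
  Position 1: 'f'
  Position 0: 'm'
Reversed: pnbolifm

pnbolifm


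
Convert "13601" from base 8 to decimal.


Input: "13601" in base 8
Positional expansion:
  Digit '1' (value 1) x 8^4 = 4096
  Digit '3' (value 3) x 8^3 = 1536
  Digit '6' (value 6) x 8^2 = 384
  Digit '0' (value 0) x 8^1 = 0
  Digit '1' (value 1) x 8^0 = 1
Sum = 6017

6017


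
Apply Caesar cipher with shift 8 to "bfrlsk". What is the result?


Caesar cipher: shift "bfrlsk" by 8
  'b' (pos 1) + 8 = pos 9 = 'j'
  'f' (pos 5) + 8 = pos 13 = 'n'
  'r' (pos 17) + 8 = pos 25 = 'z'
  'l' (pos 11) + 8 = pos 19 = 't'
  's' (pos 18) + 8 = pos 0 = 'a'
  'k' (pos 10) + 8 = pos 18 = 's'
Result: jnztas

jnztas


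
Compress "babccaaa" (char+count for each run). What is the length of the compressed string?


Input: babccaaa
Runs:
  'b' x 1 => "b1"
  'a' x 1 => "a1"
  'b' x 1 => "b1"
  'c' x 2 => "c2"
  'a' x 3 => "a3"
Compressed: "b1a1b1c2a3"
Compressed length: 10

10


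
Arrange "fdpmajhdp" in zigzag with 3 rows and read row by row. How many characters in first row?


Zigzag "fdpmajhdp" into 3 rows:
Placing characters:
  'f' => row 0
  'd' => row 1
  'p' => row 2
  'm' => row 1
  'a' => row 0
  'j' => row 1
  'h' => row 2
  'd' => row 1
  'p' => row 0
Rows:
  Row 0: "fap"
  Row 1: "dmjd"
  Row 2: "ph"
First row length: 3

3


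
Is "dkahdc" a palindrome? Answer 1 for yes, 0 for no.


Input: dkahdc
Reversed: cdhakd
  Compare pos 0 ('d') with pos 5 ('c'): MISMATCH
  Compare pos 1 ('k') with pos 4 ('d'): MISMATCH
  Compare pos 2 ('a') with pos 3 ('h'): MISMATCH
Result: not a palindrome

0


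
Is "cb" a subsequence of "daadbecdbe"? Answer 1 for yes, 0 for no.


Check if "cb" is a subsequence of "daadbecdbe"
Greedy scan:
  Position 0 ('d'): no match needed
  Position 1 ('a'): no match needed
  Position 2 ('a'): no match needed
  Position 3 ('d'): no match needed
  Position 4 ('b'): no match needed
  Position 5 ('e'): no match needed
  Position 6 ('c'): matches sub[0] = 'c'
  Position 7 ('d'): no match needed
  Position 8 ('b'): matches sub[1] = 'b'
  Position 9 ('e'): no match needed
All 2 characters matched => is a subsequence

1


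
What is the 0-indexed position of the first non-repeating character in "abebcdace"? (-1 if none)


Input: abebcdace
Character frequencies:
  'a': 2
  'b': 2
  'c': 2
  'd': 1
  'e': 2
Scanning left to right for freq == 1:
  Position 0 ('a'): freq=2, skip
  Position 1 ('b'): freq=2, skip
  Position 2 ('e'): freq=2, skip
  Position 3 ('b'): freq=2, skip
  Position 4 ('c'): freq=2, skip
  Position 5 ('d'): unique! => answer = 5

5


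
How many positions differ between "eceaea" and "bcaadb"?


Comparing "eceaea" and "bcaadb" position by position:
  Position 0: 'e' vs 'b' => DIFFER
  Position 1: 'c' vs 'c' => same
  Position 2: 'e' vs 'a' => DIFFER
  Position 3: 'a' vs 'a' => same
  Position 4: 'e' vs 'd' => DIFFER
  Position 5: 'a' vs 'b' => DIFFER
Positions that differ: 4

4


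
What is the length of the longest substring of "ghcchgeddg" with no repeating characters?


Input: "ghcchgeddg"
Sliding window (track last position of each char):
  Position 0 ('g'): window [0,0] length 1 -- new best
  Position 1 ('h'): window [0,1] length 2 -- new best
  Position 2 ('c'): window [0,2] length 3 -- new best
  Position 3 ('c'): repeat (last at 2), move window start to 3
  Position 3 ('c'): window [3,3] length 1
  Position 4 ('h'): window [3,4] length 2
  Position 5 ('g'): window [3,5] length 3
  Position 6 ('e'): window [3,6] length 4 -- new best
  Position 7 ('d'): window [3,7] length 5 -- new best
  Position 8 ('d'): repeat (last at 7), move window start to 8
  Position 8 ('d'): window [8,8] length 1
  Position 9 ('g'): window [8,9] length 2
Longest substring with no repeats: "chged" with length 5

5


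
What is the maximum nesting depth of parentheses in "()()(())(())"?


Input: "()()(())(())"
Tracking depth:
  Position 0 '(': depth becomes 1
  Position 1 ')': depth becomes 0
  Position 2 '(': depth becomes 1
  Position 3 ')': depth becomes 0
  Position 4 '(': depth becomes 1
  Position 5 '(': depth becomes 2
  Position 6 ')': depth becomes 1
  Position 7 ')': depth becomes 0
  Position 8 '(': depth becomes 1
  Position 9 '(': depth becomes 2
  Position 10 ')': depth becomes 1
  Position 11 ')': depth becomes 0
Maximum depth reached: 2

2


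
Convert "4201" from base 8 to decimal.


Input: "4201" in base 8
Positional expansion:
  Digit '4' (value 4) x 8^3 = 2048
  Digit '2' (value 2) x 8^2 = 128
  Digit '0' (value 0) x 8^1 = 0
  Digit '1' (value 1) x 8^0 = 1
Sum = 2177

2177


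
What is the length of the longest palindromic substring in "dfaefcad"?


Input: "dfaefcad"
Checking substrings for palindromes:
  No multi-char palindromic substrings found
Longest palindromic substring: "d" with length 1

1


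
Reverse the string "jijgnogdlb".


Input: jijgnogdlb
Reading characters right to left:
  Position 9: 'b'
  Position 8: 'l'
  Position 7: 'd'
  Position 6: 'g'
  Position 5: 'o'
  Position 4: 'n'
  Position 3: 'g'
  Position 2: 'j'
  Position 1: 'i'
  Position 0: 'j'
Reversed: bldgongjij

bldgongjij


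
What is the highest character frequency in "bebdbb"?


Input: bebdbb
Character counts:
  'b': 4
  'd': 1
  'e': 1
Maximum frequency: 4

4


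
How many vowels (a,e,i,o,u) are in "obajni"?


Input: obajni
Checking each character:
  'o' at position 0: vowel (running total: 1)
  'b' at position 1: consonant
  'a' at position 2: vowel (running total: 2)
  'j' at position 3: consonant
  'n' at position 4: consonant
  'i' at position 5: vowel (running total: 3)
Total vowels: 3

3


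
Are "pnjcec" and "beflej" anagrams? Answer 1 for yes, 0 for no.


Strings: "pnjcec", "beflej"
Sorted first:  ccejnp
Sorted second: beefjl
Differ at position 0: 'c' vs 'b' => not anagrams

0


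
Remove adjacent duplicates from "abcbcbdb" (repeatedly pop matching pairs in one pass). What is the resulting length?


Input: abcbcbdb
Stack-based adjacent duplicate removal:
  Read 'a': push. Stack: a
  Read 'b': push. Stack: ab
  Read 'c': push. Stack: abc
  Read 'b': push. Stack: abcb
  Read 'c': push. Stack: abcbc
  Read 'b': push. Stack: abcbcb
  Read 'd': push. Stack: abcbcbd
  Read 'b': push. Stack: abcbcbdb
Final stack: "abcbcbdb" (length 8)

8


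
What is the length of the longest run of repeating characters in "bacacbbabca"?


Input: "bacacbbabca"
Scanning for longest run:
  Position 1 ('a'): new char, reset run to 1
  Position 2 ('c'): new char, reset run to 1
  Position 3 ('a'): new char, reset run to 1
  Position 4 ('c'): new char, reset run to 1
  Position 5 ('b'): new char, reset run to 1
  Position 6 ('b'): continues run of 'b', length=2
  Position 7 ('a'): new char, reset run to 1
  Position 8 ('b'): new char, reset run to 1
  Position 9 ('c'): new char, reset run to 1
  Position 10 ('a'): new char, reset run to 1
Longest run: 'b' with length 2

2


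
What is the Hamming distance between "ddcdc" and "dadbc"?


Comparing "ddcdc" and "dadbc" position by position:
  Position 0: 'd' vs 'd' => same
  Position 1: 'd' vs 'a' => differ
  Position 2: 'c' vs 'd' => differ
  Position 3: 'd' vs 'b' => differ
  Position 4: 'c' vs 'c' => same
Total differences (Hamming distance): 3

3


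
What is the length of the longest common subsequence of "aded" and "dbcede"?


LCS of "aded" and "dbcede"
DP table:
           d    b    c    e    d    e
      0    0    0    0    0    0    0
  a   0    0    0    0    0    0    0
  d   0    1    1    1    1    1    1
  e   0    1    1    1    2    2    2
  d   0    1    1    1    2    3    3
LCS length = dp[4][6] = 3

3


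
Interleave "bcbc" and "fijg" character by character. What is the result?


Interleaving "bcbc" and "fijg":
  Position 0: 'b' from first, 'f' from second => "bf"
  Position 1: 'c' from first, 'i' from second => "ci"
  Position 2: 'b' from first, 'j' from second => "bj"
  Position 3: 'c' from first, 'g' from second => "cg"
Result: bfcibjcg

bfcibjcg


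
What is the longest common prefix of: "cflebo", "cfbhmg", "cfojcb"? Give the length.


Words: cflebo, cfbhmg, cfojcb
  Position 0: all 'c' => match
  Position 1: all 'f' => match
  Position 2: ('l', 'b', 'o') => mismatch, stop
LCP = "cf" (length 2)

2


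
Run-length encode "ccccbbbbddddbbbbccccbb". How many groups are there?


Input: ccccbbbbddddbbbbccccbb
Scanning for consecutive runs:
  Group 1: 'c' x 4 (positions 0-3)
  Group 2: 'b' x 4 (positions 4-7)
  Group 3: 'd' x 4 (positions 8-11)
  Group 4: 'b' x 4 (positions 12-15)
  Group 5: 'c' x 4 (positions 16-19)
  Group 6: 'b' x 2 (positions 20-21)
Total groups: 6

6


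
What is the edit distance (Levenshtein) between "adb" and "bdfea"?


Computing edit distance: "adb" -> "bdfea"
DP table:
           b    d    f    e    a
      0    1    2    3    4    5
  a   1    1    2    3    4    4
  d   2    2    1    2    3    4
  b   3    2    2    2    3    4
Edit distance = dp[3][5] = 4

4


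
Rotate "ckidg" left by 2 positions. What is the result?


Input: "ckidg", rotate left by 2
First 2 characters: "ck"
Remaining characters: "idg"
Concatenate remaining + first: "idg" + "ck" = "idgck"

idgck


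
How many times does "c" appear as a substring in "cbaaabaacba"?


Searching for "c" in "cbaaabaacba"
Scanning each position:
  Position 0: "c" => MATCH
  Position 1: "b" => no
  Position 2: "a" => no
  Position 3: "a" => no
  Position 4: "a" => no
  Position 5: "b" => no
  Position 6: "a" => no
  Position 7: "a" => no
  Position 8: "c" => MATCH
  Position 9: "b" => no
  Position 10: "a" => no
Total occurrences: 2

2


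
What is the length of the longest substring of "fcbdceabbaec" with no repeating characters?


Input: "fcbdceabbaec"
Sliding window (track last position of each char):
  Position 0 ('f'): window [0,0] length 1 -- new best
  Position 1 ('c'): window [0,1] length 2 -- new best
  Position 2 ('b'): window [0,2] length 3 -- new best
  Position 3 ('d'): window [0,3] length 4 -- new best
  Position 4 ('c'): repeat (last at 1), move window start to 2
  Position 4 ('c'): window [2,4] length 3
  Position 5 ('e'): window [2,5] length 4
  Position 6 ('a'): window [2,6] length 5 -- new best
  Position 7 ('b'): repeat (last at 2), move window start to 3
  Position 7 ('b'): window [3,7] length 5
  Position 8 ('b'): repeat (last at 7), move window start to 8
  Position 8 ('b'): window [8,8] length 1
  Position 9 ('a'): window [8,9] length 2
  Position 10 ('e'): window [8,10] length 3
  Position 11 ('c'): window [8,11] length 4
Longest substring with no repeats: "bdcea" with length 5

5


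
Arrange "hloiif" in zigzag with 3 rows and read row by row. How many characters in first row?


Zigzag "hloiif" into 3 rows:
Placing characters:
  'h' => row 0
  'l' => row 1
  'o' => row 2
  'i' => row 1
  'i' => row 0
  'f' => row 1
Rows:
  Row 0: "hi"
  Row 1: "lif"
  Row 2: "o"
First row length: 2

2


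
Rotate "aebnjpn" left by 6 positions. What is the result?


Input: "aebnjpn", rotate left by 6
First 6 characters: "aebnjp"
Remaining characters: "n"
Concatenate remaining + first: "n" + "aebnjp" = "naebnjp"

naebnjp


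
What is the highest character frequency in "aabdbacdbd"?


Input: aabdbacdbd
Character counts:
  'a': 3
  'b': 3
  'c': 1
  'd': 3
Maximum frequency: 3

3


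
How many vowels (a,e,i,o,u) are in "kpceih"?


Input: kpceih
Checking each character:
  'k' at position 0: consonant
  'p' at position 1: consonant
  'c' at position 2: consonant
  'e' at position 3: vowel (running total: 1)
  'i' at position 4: vowel (running total: 2)
  'h' at position 5: consonant
Total vowels: 2

2


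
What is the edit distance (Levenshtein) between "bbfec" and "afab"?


Computing edit distance: "bbfec" -> "afab"
DP table:
           a    f    a    b
      0    1    2    3    4
  b   1    1    2    3    3
  b   2    2    2    3    3
  f   3    3    2    3    4
  e   4    4    3    3    4
  c   5    5    4    4    4
Edit distance = dp[5][4] = 4

4


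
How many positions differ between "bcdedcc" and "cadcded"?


Comparing "bcdedcc" and "cadcded" position by position:
  Position 0: 'b' vs 'c' => DIFFER
  Position 1: 'c' vs 'a' => DIFFER
  Position 2: 'd' vs 'd' => same
  Position 3: 'e' vs 'c' => DIFFER
  Position 4: 'd' vs 'd' => same
  Position 5: 'c' vs 'e' => DIFFER
  Position 6: 'c' vs 'd' => DIFFER
Positions that differ: 5

5


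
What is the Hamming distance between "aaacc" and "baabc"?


Comparing "aaacc" and "baabc" position by position:
  Position 0: 'a' vs 'b' => differ
  Position 1: 'a' vs 'a' => same
  Position 2: 'a' vs 'a' => same
  Position 3: 'c' vs 'b' => differ
  Position 4: 'c' vs 'c' => same
Total differences (Hamming distance): 2

2


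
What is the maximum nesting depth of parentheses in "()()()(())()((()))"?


Input: "()()()(())()((()))"
Tracking depth:
  Position 0 '(': depth becomes 1
  Position 1 ')': depth becomes 0
  Position 2 '(': depth becomes 1
  Position 3 ')': depth becomes 0
  Position 4 '(': depth becomes 1
  Position 5 ')': depth becomes 0
  Position 6 '(': depth becomes 1
  Position 7 '(': depth becomes 2
  Position 8 ')': depth becomes 1
  Position 9 ')': depth becomes 0
  Position 10 '(': depth becomes 1
  Position 11 ')': depth becomes 0
  Position 12 '(': depth becomes 1
  Position 13 '(': depth becomes 2
  Position 14 '(': depth becomes 3
  Position 15 ')': depth becomes 2
  Position 16 ')': depth becomes 1
  Position 17 ')': depth becomes 0
Maximum depth reached: 3

3


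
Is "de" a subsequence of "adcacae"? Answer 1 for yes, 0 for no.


Check if "de" is a subsequence of "adcacae"
Greedy scan:
  Position 0 ('a'): no match needed
  Position 1 ('d'): matches sub[0] = 'd'
  Position 2 ('c'): no match needed
  Position 3 ('a'): no match needed
  Position 4 ('c'): no match needed
  Position 5 ('a'): no match needed
  Position 6 ('e'): matches sub[1] = 'e'
All 2 characters matched => is a subsequence

1


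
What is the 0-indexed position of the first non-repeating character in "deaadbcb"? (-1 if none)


Input: deaadbcb
Character frequencies:
  'a': 2
  'b': 2
  'c': 1
  'd': 2
  'e': 1
Scanning left to right for freq == 1:
  Position 0 ('d'): freq=2, skip
  Position 1 ('e'): unique! => answer = 1

1


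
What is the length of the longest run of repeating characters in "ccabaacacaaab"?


Input: "ccabaacacaaab"
Scanning for longest run:
  Position 1 ('c'): continues run of 'c', length=2
  Position 2 ('a'): new char, reset run to 1
  Position 3 ('b'): new char, reset run to 1
  Position 4 ('a'): new char, reset run to 1
  Position 5 ('a'): continues run of 'a', length=2
  Position 6 ('c'): new char, reset run to 1
  Position 7 ('a'): new char, reset run to 1
  Position 8 ('c'): new char, reset run to 1
  Position 9 ('a'): new char, reset run to 1
  Position 10 ('a'): continues run of 'a', length=2
  Position 11 ('a'): continues run of 'a', length=3
  Position 12 ('b'): new char, reset run to 1
Longest run: 'a' with length 3

3


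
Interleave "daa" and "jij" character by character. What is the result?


Interleaving "daa" and "jij":
  Position 0: 'd' from first, 'j' from second => "dj"
  Position 1: 'a' from first, 'i' from second => "ai"
  Position 2: 'a' from first, 'j' from second => "aj"
Result: djaiaj

djaiaj


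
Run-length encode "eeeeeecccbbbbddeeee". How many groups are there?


Input: eeeeeecccbbbbddeeee
Scanning for consecutive runs:
  Group 1: 'e' x 6 (positions 0-5)
  Group 2: 'c' x 3 (positions 6-8)
  Group 3: 'b' x 4 (positions 9-12)
  Group 4: 'd' x 2 (positions 13-14)
  Group 5: 'e' x 4 (positions 15-18)
Total groups: 5

5


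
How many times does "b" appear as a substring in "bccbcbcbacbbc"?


Searching for "b" in "bccbcbcbacbbc"
Scanning each position:
  Position 0: "b" => MATCH
  Position 1: "c" => no
  Position 2: "c" => no
  Position 3: "b" => MATCH
  Position 4: "c" => no
  Position 5: "b" => MATCH
  Position 6: "c" => no
  Position 7: "b" => MATCH
  Position 8: "a" => no
  Position 9: "c" => no
  Position 10: "b" => MATCH
  Position 11: "b" => MATCH
  Position 12: "c" => no
Total occurrences: 6

6


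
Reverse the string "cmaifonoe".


Input: cmaifonoe
Reading characters right to left:
  Position 8: 'e'
  Position 7: 'o'
  Position 6: 'n'
  Position 5: 'o'
  Position 4: 'f'
  Position 3: 'i'
  Position 2: 'a'
  Position 1: 'm'
  Position 0: 'c'
Reversed: eonofiamc

eonofiamc


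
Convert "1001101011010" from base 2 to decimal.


Input: "1001101011010" in base 2
Positional expansion:
  Digit '1' (value 1) x 2^12 = 4096
  Digit '0' (value 0) x 2^11 = 0
  Digit '0' (value 0) x 2^10 = 0
  Digit '1' (value 1) x 2^9 = 512
  Digit '1' (value 1) x 2^8 = 256
  Digit '0' (value 0) x 2^7 = 0
  Digit '1' (value 1) x 2^6 = 64
  Digit '0' (value 0) x 2^5 = 0
  Digit '1' (value 1) x 2^4 = 16
  Digit '1' (value 1) x 2^3 = 8
  Digit '0' (value 0) x 2^2 = 0
  Digit '1' (value 1) x 2^1 = 2
  Digit '0' (value 0) x 2^0 = 0
Sum = 4954

4954


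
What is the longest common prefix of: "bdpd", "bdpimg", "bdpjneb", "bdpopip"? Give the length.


Words: bdpd, bdpimg, bdpjneb, bdpopip
  Position 0: all 'b' => match
  Position 1: all 'd' => match
  Position 2: all 'p' => match
  Position 3: ('d', 'i', 'j', 'o') => mismatch, stop
LCP = "bdp" (length 3)

3


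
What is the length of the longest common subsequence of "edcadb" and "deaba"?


LCS of "edcadb" and "deaba"
DP table:
           d    e    a    b    a
      0    0    0    0    0    0
  e   0    0    1    1    1    1
  d   0    1    1    1    1    1
  c   0    1    1    1    1    1
  a   0    1    1    2    2    2
  d   0    1    1    2    2    2
  b   0    1    1    2    3    3
LCS length = dp[6][5] = 3

3


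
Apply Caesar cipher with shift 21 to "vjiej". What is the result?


Caesar cipher: shift "vjiej" by 21
  'v' (pos 21) + 21 = pos 16 = 'q'
  'j' (pos 9) + 21 = pos 4 = 'e'
  'i' (pos 8) + 21 = pos 3 = 'd'
  'e' (pos 4) + 21 = pos 25 = 'z'
  'j' (pos 9) + 21 = pos 4 = 'e'
Result: qedze

qedze


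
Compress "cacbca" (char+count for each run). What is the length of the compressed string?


Input: cacbca
Runs:
  'c' x 1 => "c1"
  'a' x 1 => "a1"
  'c' x 1 => "c1"
  'b' x 1 => "b1"
  'c' x 1 => "c1"
  'a' x 1 => "a1"
Compressed: "c1a1c1b1c1a1"
Compressed length: 12

12


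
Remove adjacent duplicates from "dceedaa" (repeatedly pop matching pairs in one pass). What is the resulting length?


Input: dceedaa
Stack-based adjacent duplicate removal:
  Read 'd': push. Stack: d
  Read 'c': push. Stack: dc
  Read 'e': push. Stack: dce
  Read 'e': matches stack top 'e' => pop. Stack: dc
  Read 'd': push. Stack: dcd
  Read 'a': push. Stack: dcda
  Read 'a': matches stack top 'a' => pop. Stack: dcd
Final stack: "dcd" (length 3)

3


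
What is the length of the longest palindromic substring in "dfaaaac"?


Input: "dfaaaac"
Checking substrings for palindromes:
  [2:6] "aaaa" (len 4) => palindrome
  [2:5] "aaa" (len 3) => palindrome
  [3:6] "aaa" (len 3) => palindrome
  [2:4] "aa" (len 2) => palindrome
  [3:5] "aa" (len 2) => palindrome
  [4:6] "aa" (len 2) => palindrome
Longest palindromic substring: "aaaa" with length 4

4


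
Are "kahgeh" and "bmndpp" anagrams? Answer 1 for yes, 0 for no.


Strings: "kahgeh", "bmndpp"
Sorted first:  aeghhk
Sorted second: bdmnpp
Differ at position 0: 'a' vs 'b' => not anagrams

0


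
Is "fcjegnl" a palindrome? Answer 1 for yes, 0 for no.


Input: fcjegnl
Reversed: lngejcf
  Compare pos 0 ('f') with pos 6 ('l'): MISMATCH
  Compare pos 1 ('c') with pos 5 ('n'): MISMATCH
  Compare pos 2 ('j') with pos 4 ('g'): MISMATCH
Result: not a palindrome

0


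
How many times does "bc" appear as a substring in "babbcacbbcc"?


Searching for "bc" in "babbcacbbcc"
Scanning each position:
  Position 0: "ba" => no
  Position 1: "ab" => no
  Position 2: "bb" => no
  Position 3: "bc" => MATCH
  Position 4: "ca" => no
  Position 5: "ac" => no
  Position 6: "cb" => no
  Position 7: "bb" => no
  Position 8: "bc" => MATCH
  Position 9: "cc" => no
Total occurrences: 2

2


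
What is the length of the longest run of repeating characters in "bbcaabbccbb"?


Input: "bbcaabbccbb"
Scanning for longest run:
  Position 1 ('b'): continues run of 'b', length=2
  Position 2 ('c'): new char, reset run to 1
  Position 3 ('a'): new char, reset run to 1
  Position 4 ('a'): continues run of 'a', length=2
  Position 5 ('b'): new char, reset run to 1
  Position 6 ('b'): continues run of 'b', length=2
  Position 7 ('c'): new char, reset run to 1
  Position 8 ('c'): continues run of 'c', length=2
  Position 9 ('b'): new char, reset run to 1
  Position 10 ('b'): continues run of 'b', length=2
Longest run: 'b' with length 2

2


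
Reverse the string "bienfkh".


Input: bienfkh
Reading characters right to left:
  Position 6: 'h'
  Position 5: 'k'
  Position 4: 'f'
  Position 3: 'n'
  Position 2: 'e'
  Position 1: 'i'
  Position 0: 'b'
Reversed: hkfneib

hkfneib


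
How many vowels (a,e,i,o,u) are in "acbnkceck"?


Input: acbnkceck
Checking each character:
  'a' at position 0: vowel (running total: 1)
  'c' at position 1: consonant
  'b' at position 2: consonant
  'n' at position 3: consonant
  'k' at position 4: consonant
  'c' at position 5: consonant
  'e' at position 6: vowel (running total: 2)
  'c' at position 7: consonant
  'k' at position 8: consonant
Total vowels: 2

2


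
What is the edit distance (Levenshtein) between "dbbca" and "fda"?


Computing edit distance: "dbbca" -> "fda"
DP table:
           f    d    a
      0    1    2    3
  d   1    1    1    2
  b   2    2    2    2
  b   3    3    3    3
  c   4    4    4    4
  a   5    5    5    4
Edit distance = dp[5][3] = 4

4


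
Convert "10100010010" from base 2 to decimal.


Input: "10100010010" in base 2
Positional expansion:
  Digit '1' (value 1) x 2^10 = 1024
  Digit '0' (value 0) x 2^9 = 0
  Digit '1' (value 1) x 2^8 = 256
  Digit '0' (value 0) x 2^7 = 0
  Digit '0' (value 0) x 2^6 = 0
  Digit '0' (value 0) x 2^5 = 0
  Digit '1' (value 1) x 2^4 = 16
  Digit '0' (value 0) x 2^3 = 0
  Digit '0' (value 0) x 2^2 = 0
  Digit '1' (value 1) x 2^1 = 2
  Digit '0' (value 0) x 2^0 = 0
Sum = 1298

1298


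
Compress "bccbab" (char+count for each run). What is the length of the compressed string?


Input: bccbab
Runs:
  'b' x 1 => "b1"
  'c' x 2 => "c2"
  'b' x 1 => "b1"
  'a' x 1 => "a1"
  'b' x 1 => "b1"
Compressed: "b1c2b1a1b1"
Compressed length: 10

10


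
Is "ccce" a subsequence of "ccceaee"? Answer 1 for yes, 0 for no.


Check if "ccce" is a subsequence of "ccceaee"
Greedy scan:
  Position 0 ('c'): matches sub[0] = 'c'
  Position 1 ('c'): matches sub[1] = 'c'
  Position 2 ('c'): matches sub[2] = 'c'
  Position 3 ('e'): matches sub[3] = 'e'
  Position 4 ('a'): no match needed
  Position 5 ('e'): no match needed
  Position 6 ('e'): no match needed
All 4 characters matched => is a subsequence

1


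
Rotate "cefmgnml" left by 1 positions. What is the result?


Input: "cefmgnml", rotate left by 1
First 1 characters: "c"
Remaining characters: "efmgnml"
Concatenate remaining + first: "efmgnml" + "c" = "efmgnmlc"

efmgnmlc


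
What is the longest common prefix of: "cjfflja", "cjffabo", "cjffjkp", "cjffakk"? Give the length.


Words: cjfflja, cjffabo, cjffjkp, cjffakk
  Position 0: all 'c' => match
  Position 1: all 'j' => match
  Position 2: all 'f' => match
  Position 3: all 'f' => match
  Position 4: ('l', 'a', 'j', 'a') => mismatch, stop
LCP = "cjff" (length 4)

4


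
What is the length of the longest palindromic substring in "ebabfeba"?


Input: "ebabfeba"
Checking substrings for palindromes:
  [1:4] "bab" (len 3) => palindrome
Longest palindromic substring: "bab" with length 3

3
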